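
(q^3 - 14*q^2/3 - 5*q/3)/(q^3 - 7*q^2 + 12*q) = (3*q^2 - 14*q - 5)/(3*(q^2 - 7*q + 12))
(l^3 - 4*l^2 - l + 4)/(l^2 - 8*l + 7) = (l^2 - 3*l - 4)/(l - 7)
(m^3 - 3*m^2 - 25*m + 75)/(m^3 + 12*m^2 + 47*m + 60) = (m^2 - 8*m + 15)/(m^2 + 7*m + 12)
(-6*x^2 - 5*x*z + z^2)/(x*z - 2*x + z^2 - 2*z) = (-6*x + z)/(z - 2)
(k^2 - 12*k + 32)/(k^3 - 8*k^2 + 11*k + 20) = (k - 8)/(k^2 - 4*k - 5)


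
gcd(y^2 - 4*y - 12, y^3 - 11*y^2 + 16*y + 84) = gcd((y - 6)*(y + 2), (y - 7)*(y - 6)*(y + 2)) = y^2 - 4*y - 12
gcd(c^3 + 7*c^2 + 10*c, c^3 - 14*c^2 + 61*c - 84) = 1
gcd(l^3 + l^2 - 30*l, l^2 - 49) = 1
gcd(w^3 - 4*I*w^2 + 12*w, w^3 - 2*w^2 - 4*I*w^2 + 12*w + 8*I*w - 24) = w^2 - 4*I*w + 12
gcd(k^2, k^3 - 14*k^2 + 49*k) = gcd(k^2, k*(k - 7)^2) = k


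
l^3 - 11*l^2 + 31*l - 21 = (l - 7)*(l - 3)*(l - 1)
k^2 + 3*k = k*(k + 3)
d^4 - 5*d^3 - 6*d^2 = d^2*(d - 6)*(d + 1)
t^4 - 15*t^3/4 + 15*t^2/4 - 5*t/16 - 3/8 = (t - 2)*(t - 3/2)*(t - 1/2)*(t + 1/4)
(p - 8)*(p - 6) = p^2 - 14*p + 48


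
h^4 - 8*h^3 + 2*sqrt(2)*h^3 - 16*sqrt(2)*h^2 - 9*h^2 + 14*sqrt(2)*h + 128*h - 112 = (h - 7)*(h - 1)*(h - 2*sqrt(2))*(h + 4*sqrt(2))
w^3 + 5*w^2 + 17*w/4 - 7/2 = (w - 1/2)*(w + 2)*(w + 7/2)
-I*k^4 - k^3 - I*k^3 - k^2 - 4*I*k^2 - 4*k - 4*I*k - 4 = (k - 2*I)*(k - I)*(k + 2*I)*(-I*k - I)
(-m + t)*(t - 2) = -m*t + 2*m + t^2 - 2*t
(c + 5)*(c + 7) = c^2 + 12*c + 35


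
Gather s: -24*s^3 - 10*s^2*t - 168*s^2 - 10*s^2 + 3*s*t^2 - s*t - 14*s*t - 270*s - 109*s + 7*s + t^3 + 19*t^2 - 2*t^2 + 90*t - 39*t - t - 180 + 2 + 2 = -24*s^3 + s^2*(-10*t - 178) + s*(3*t^2 - 15*t - 372) + t^3 + 17*t^2 + 50*t - 176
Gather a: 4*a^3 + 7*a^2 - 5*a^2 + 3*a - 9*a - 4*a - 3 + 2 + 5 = 4*a^3 + 2*a^2 - 10*a + 4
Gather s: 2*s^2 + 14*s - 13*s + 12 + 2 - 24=2*s^2 + s - 10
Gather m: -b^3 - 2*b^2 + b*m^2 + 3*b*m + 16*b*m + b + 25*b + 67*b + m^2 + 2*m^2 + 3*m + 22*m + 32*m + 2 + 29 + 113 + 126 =-b^3 - 2*b^2 + 93*b + m^2*(b + 3) + m*(19*b + 57) + 270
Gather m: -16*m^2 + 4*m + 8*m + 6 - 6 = -16*m^2 + 12*m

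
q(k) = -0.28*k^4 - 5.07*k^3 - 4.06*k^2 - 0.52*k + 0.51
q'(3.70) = -295.52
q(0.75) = -4.39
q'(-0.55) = -0.47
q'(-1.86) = -30.83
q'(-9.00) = -342.97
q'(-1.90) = -32.32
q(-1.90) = 17.97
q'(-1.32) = -13.73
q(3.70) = -366.28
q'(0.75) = -15.64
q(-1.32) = 4.93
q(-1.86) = 16.70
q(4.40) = -617.21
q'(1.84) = -73.93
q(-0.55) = 0.39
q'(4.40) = -426.12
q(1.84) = -48.99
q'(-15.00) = 479.03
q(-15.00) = 2031.06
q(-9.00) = 1535.28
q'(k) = -1.12*k^3 - 15.21*k^2 - 8.12*k - 0.52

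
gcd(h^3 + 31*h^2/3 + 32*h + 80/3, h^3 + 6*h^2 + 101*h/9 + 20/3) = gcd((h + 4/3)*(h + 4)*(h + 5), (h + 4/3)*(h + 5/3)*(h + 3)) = h + 4/3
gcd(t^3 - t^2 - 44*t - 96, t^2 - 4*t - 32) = t^2 - 4*t - 32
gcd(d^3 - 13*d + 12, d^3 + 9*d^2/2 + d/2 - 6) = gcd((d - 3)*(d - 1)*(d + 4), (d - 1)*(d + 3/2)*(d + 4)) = d^2 + 3*d - 4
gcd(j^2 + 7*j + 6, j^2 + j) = j + 1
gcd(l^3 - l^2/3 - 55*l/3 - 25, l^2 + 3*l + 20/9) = l + 5/3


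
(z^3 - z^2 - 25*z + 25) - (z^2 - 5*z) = z^3 - 2*z^2 - 20*z + 25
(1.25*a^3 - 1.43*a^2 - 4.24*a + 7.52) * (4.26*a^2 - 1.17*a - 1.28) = 5.325*a^5 - 7.5543*a^4 - 17.9893*a^3 + 38.8264*a^2 - 3.3712*a - 9.6256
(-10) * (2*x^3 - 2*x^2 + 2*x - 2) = -20*x^3 + 20*x^2 - 20*x + 20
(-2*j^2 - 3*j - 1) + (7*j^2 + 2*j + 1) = 5*j^2 - j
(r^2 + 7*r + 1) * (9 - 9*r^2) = -9*r^4 - 63*r^3 + 63*r + 9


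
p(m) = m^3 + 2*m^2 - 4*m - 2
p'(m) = 3*m^2 + 4*m - 4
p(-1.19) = 3.91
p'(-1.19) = -4.51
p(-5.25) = -70.58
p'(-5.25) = 57.69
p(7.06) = 421.34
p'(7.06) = 173.77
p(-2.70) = 3.70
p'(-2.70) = 7.07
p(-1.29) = 4.34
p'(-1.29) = -4.17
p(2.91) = 27.94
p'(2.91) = 33.04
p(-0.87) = 2.34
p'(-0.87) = -5.21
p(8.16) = 641.87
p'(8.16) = 228.40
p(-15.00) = -2867.00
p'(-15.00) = 611.00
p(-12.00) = -1394.00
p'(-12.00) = 380.00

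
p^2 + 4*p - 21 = (p - 3)*(p + 7)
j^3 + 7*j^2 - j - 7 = (j - 1)*(j + 1)*(j + 7)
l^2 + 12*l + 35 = (l + 5)*(l + 7)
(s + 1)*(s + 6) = s^2 + 7*s + 6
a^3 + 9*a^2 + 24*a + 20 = (a + 2)^2*(a + 5)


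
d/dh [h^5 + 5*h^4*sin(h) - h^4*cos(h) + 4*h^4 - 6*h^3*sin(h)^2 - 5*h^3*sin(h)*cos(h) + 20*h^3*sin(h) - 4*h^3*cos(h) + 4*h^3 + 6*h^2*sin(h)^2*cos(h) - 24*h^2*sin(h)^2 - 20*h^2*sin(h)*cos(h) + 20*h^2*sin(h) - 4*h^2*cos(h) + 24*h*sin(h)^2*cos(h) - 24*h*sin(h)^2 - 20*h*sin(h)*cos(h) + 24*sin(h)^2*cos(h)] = h^4*sin(h) + 5*h^4*cos(h) + 5*h^4 + 24*h^3*sin(h) - 6*h^3*sin(2*h) + 16*h^3*cos(h) - 5*h^3*cos(2*h) + 16*h^3 + 125*h^2*sin(h)/2 - 63*h^2*sin(2*h)/2 + 9*h^2*sin(3*h)/2 + 8*h^2*cos(h) - 11*h^2*cos(2*h) + 3*h^2 + 34*h*sin(h) - 44*h*sin(2*h) + 18*h*sin(3*h) - 5*h*cos(h) + 4*h*cos(2*h) - 3*h*cos(3*h) - 24*h - 6*sin(h) - 10*sin(2*h) + 18*sin(3*h) + 6*cos(h) + 12*cos(2*h) - 6*cos(3*h) - 12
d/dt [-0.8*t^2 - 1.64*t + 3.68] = -1.6*t - 1.64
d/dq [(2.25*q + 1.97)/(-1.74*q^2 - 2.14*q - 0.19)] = (3.915*q^2 + 6.8556*q + 3.7883)/(3.0276*q^4 + 7.4472*q^3 + 5.2408*q^2 + 0.8132*q + 0.0361)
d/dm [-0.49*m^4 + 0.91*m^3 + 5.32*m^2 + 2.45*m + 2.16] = -1.96*m^3 + 2.73*m^2 + 10.64*m + 2.45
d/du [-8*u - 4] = -8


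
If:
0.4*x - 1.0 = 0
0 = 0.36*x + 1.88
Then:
No Solution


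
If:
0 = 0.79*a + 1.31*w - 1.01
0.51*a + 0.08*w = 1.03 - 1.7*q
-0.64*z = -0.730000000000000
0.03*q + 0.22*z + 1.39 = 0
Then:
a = 203.47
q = -54.70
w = -121.93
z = 1.14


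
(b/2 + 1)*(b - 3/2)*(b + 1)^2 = b^4/2 + 5*b^3/4 - b^2/2 - 11*b/4 - 3/2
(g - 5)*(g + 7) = g^2 + 2*g - 35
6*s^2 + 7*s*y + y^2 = (s + y)*(6*s + y)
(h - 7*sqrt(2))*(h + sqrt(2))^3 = h^4 - 4*sqrt(2)*h^3 - 36*h^2 - 40*sqrt(2)*h - 28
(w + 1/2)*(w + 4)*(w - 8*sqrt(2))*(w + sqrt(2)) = w^4 - 7*sqrt(2)*w^3 + 9*w^3/2 - 63*sqrt(2)*w^2/2 - 14*w^2 - 72*w - 14*sqrt(2)*w - 32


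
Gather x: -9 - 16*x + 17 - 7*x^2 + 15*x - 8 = -7*x^2 - x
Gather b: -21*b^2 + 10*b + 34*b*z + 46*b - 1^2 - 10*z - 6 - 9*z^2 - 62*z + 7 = -21*b^2 + b*(34*z + 56) - 9*z^2 - 72*z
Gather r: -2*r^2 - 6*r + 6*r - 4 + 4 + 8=8 - 2*r^2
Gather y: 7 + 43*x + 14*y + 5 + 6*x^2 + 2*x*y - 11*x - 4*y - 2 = 6*x^2 + 32*x + y*(2*x + 10) + 10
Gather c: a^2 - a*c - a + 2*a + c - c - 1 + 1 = a^2 - a*c + a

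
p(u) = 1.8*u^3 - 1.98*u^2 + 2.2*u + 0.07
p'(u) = 5.4*u^2 - 3.96*u + 2.2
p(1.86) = 8.89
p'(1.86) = 13.52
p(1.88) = 9.17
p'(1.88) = 13.84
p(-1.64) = -16.80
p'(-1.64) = 23.22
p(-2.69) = -55.21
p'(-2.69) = 51.93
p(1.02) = 2.16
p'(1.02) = 3.78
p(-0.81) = -3.97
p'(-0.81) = 8.95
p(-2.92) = -68.05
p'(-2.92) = 59.81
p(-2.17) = -32.42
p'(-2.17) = 36.22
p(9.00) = 1171.69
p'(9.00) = 403.96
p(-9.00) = -1492.31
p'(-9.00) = 475.24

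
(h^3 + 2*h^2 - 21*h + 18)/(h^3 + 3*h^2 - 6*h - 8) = (h^3 + 2*h^2 - 21*h + 18)/(h^3 + 3*h^2 - 6*h - 8)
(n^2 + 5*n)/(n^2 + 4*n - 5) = n/(n - 1)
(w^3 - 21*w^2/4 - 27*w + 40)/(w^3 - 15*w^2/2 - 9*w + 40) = (4*w^2 + 11*w - 20)/(2*(2*w^2 + w - 10))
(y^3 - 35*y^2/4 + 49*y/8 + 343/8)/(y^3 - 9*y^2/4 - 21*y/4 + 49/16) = 2*(y - 7)/(2*y - 1)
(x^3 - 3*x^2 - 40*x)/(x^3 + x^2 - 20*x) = (x - 8)/(x - 4)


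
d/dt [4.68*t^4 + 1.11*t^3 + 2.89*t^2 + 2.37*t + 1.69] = 18.72*t^3 + 3.33*t^2 + 5.78*t + 2.37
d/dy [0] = 0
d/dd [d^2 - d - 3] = 2*d - 1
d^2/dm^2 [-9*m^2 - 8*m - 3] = -18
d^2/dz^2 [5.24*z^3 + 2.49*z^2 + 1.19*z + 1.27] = 31.44*z + 4.98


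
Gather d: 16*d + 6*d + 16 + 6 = 22*d + 22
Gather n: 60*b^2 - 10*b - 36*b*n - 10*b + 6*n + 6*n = 60*b^2 - 20*b + n*(12 - 36*b)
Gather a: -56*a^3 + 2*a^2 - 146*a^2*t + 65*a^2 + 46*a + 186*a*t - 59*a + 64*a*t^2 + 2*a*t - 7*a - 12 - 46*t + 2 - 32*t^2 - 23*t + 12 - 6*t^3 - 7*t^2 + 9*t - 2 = -56*a^3 + a^2*(67 - 146*t) + a*(64*t^2 + 188*t - 20) - 6*t^3 - 39*t^2 - 60*t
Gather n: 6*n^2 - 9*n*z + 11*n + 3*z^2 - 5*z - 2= 6*n^2 + n*(11 - 9*z) + 3*z^2 - 5*z - 2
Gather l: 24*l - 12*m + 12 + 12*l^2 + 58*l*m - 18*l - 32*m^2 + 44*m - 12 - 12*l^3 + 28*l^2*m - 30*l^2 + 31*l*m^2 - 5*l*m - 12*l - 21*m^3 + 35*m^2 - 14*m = -12*l^3 + l^2*(28*m - 18) + l*(31*m^2 + 53*m - 6) - 21*m^3 + 3*m^2 + 18*m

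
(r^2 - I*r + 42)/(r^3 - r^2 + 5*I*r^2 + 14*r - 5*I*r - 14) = (r^2 - I*r + 42)/(r^3 + r^2*(-1 + 5*I) + r*(14 - 5*I) - 14)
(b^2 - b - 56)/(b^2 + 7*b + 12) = (b^2 - b - 56)/(b^2 + 7*b + 12)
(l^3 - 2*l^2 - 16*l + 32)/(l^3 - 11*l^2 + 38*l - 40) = (l + 4)/(l - 5)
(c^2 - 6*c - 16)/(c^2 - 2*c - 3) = (-c^2 + 6*c + 16)/(-c^2 + 2*c + 3)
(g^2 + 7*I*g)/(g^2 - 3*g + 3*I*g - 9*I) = g*(g + 7*I)/(g^2 + 3*g*(-1 + I) - 9*I)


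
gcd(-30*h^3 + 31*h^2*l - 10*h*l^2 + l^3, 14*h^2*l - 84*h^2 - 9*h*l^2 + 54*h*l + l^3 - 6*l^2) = 2*h - l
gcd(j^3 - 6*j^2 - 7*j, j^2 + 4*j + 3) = j + 1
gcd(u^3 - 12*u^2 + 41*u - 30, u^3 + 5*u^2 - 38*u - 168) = u - 6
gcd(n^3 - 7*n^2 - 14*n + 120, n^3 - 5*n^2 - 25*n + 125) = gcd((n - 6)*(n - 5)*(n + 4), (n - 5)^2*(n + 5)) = n - 5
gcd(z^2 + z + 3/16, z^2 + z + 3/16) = z^2 + z + 3/16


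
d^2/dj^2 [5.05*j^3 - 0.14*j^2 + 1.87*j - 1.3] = 30.3*j - 0.28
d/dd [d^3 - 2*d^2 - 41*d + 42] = 3*d^2 - 4*d - 41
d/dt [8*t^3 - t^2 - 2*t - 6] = 24*t^2 - 2*t - 2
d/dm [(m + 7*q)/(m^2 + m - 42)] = (m^2 + m - (m + 7*q)*(2*m + 1) - 42)/(m^2 + m - 42)^2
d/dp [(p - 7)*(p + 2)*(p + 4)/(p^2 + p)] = (p^4 + 2*p^3 + 33*p^2 + 112*p + 56)/(p^2*(p^2 + 2*p + 1))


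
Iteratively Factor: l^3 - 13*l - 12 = (l + 3)*(l^2 - 3*l - 4) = (l + 1)*(l + 3)*(l - 4)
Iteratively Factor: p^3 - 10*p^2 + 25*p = (p)*(p^2 - 10*p + 25) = p*(p - 5)*(p - 5)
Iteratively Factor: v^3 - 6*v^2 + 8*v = (v)*(v^2 - 6*v + 8) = v*(v - 4)*(v - 2)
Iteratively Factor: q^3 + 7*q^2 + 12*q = (q + 4)*(q^2 + 3*q) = q*(q + 4)*(q + 3)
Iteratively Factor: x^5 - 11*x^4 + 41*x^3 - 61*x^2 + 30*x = (x - 5)*(x^4 - 6*x^3 + 11*x^2 - 6*x) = (x - 5)*(x - 3)*(x^3 - 3*x^2 + 2*x) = (x - 5)*(x - 3)*(x - 1)*(x^2 - 2*x) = (x - 5)*(x - 3)*(x - 2)*(x - 1)*(x)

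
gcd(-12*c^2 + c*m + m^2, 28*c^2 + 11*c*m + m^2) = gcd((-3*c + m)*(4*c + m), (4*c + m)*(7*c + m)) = 4*c + m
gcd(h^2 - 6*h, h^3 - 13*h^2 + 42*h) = h^2 - 6*h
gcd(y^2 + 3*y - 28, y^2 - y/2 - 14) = y - 4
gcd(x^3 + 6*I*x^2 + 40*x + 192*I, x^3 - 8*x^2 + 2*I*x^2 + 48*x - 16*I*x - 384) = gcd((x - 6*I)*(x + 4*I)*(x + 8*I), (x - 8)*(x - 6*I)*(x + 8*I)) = x^2 + 2*I*x + 48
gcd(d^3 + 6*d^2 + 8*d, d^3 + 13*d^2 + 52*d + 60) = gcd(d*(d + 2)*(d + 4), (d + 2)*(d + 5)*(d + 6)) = d + 2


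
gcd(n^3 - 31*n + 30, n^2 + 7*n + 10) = 1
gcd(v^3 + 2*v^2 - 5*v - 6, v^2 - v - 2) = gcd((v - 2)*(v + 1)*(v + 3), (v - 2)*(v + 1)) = v^2 - v - 2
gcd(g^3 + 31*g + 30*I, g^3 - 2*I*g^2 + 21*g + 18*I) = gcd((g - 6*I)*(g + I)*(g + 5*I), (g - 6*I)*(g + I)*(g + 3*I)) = g^2 - 5*I*g + 6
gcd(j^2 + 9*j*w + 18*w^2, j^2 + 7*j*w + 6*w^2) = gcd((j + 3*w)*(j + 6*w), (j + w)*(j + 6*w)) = j + 6*w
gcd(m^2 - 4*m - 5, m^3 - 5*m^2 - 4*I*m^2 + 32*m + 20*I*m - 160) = m - 5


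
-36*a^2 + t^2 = (-6*a + t)*(6*a + t)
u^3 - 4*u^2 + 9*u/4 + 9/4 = (u - 3)*(u - 3/2)*(u + 1/2)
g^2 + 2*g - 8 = (g - 2)*(g + 4)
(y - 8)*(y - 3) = y^2 - 11*y + 24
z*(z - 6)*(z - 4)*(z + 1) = z^4 - 9*z^3 + 14*z^2 + 24*z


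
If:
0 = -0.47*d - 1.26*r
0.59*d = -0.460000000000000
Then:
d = -0.78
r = 0.29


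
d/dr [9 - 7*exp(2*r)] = -14*exp(2*r)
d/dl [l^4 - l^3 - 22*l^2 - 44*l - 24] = 4*l^3 - 3*l^2 - 44*l - 44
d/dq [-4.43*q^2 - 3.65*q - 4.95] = -8.86*q - 3.65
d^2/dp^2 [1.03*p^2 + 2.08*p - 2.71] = 2.06000000000000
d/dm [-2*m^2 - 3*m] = -4*m - 3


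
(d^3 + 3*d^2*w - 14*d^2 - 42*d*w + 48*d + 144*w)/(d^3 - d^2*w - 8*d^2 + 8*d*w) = (-d^2 - 3*d*w + 6*d + 18*w)/(d*(-d + w))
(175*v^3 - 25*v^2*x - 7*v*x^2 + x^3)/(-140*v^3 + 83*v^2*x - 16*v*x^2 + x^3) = (5*v + x)/(-4*v + x)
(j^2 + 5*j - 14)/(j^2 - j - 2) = (j + 7)/(j + 1)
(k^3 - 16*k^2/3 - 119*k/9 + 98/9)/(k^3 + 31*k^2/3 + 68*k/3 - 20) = (3*k^2 - 14*k - 49)/(3*(k^2 + 11*k + 30))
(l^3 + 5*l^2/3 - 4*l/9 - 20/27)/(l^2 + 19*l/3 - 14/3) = (9*l^2 + 21*l + 10)/(9*(l + 7))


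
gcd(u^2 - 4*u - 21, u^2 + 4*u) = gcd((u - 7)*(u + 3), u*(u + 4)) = 1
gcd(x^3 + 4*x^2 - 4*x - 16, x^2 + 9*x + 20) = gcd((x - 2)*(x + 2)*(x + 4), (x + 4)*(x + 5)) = x + 4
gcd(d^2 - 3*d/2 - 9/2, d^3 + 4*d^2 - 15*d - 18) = d - 3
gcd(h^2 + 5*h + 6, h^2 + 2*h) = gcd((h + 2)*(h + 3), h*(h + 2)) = h + 2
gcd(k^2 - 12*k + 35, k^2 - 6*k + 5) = k - 5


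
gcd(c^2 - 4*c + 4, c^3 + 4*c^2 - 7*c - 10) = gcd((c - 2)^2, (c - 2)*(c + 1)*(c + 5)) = c - 2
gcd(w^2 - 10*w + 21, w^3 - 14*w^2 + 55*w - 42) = w - 7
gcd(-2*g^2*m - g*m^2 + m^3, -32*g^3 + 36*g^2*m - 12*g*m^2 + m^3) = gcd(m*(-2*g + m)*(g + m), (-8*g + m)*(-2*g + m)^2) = 2*g - m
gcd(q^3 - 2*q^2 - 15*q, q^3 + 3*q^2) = q^2 + 3*q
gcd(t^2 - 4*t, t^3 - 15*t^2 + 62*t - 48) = 1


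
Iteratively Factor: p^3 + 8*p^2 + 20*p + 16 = (p + 2)*(p^2 + 6*p + 8) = (p + 2)*(p + 4)*(p + 2)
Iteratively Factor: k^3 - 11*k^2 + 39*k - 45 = (k - 5)*(k^2 - 6*k + 9) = (k - 5)*(k - 3)*(k - 3)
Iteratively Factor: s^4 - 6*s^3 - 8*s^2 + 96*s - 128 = (s + 4)*(s^3 - 10*s^2 + 32*s - 32) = (s - 4)*(s + 4)*(s^2 - 6*s + 8) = (s - 4)*(s - 2)*(s + 4)*(s - 4)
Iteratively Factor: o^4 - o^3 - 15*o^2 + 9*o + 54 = (o - 3)*(o^3 + 2*o^2 - 9*o - 18) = (o - 3)^2*(o^2 + 5*o + 6) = (o - 3)^2*(o + 3)*(o + 2)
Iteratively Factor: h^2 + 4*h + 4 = (h + 2)*(h + 2)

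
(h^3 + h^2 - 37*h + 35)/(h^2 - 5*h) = h + 6 - 7/h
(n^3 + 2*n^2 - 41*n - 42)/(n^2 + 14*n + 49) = (n^2 - 5*n - 6)/(n + 7)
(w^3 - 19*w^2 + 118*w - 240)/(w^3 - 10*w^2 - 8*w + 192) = (w - 5)/(w + 4)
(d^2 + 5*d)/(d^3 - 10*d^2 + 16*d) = (d + 5)/(d^2 - 10*d + 16)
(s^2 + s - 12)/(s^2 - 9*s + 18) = (s + 4)/(s - 6)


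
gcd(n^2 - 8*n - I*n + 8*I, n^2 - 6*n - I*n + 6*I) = n - I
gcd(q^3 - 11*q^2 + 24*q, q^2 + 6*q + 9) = 1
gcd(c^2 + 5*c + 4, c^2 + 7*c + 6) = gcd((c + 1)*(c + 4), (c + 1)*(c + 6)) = c + 1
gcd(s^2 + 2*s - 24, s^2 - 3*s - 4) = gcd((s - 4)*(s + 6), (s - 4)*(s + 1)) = s - 4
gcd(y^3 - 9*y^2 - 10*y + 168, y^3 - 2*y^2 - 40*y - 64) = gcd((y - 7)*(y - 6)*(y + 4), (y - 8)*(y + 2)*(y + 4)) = y + 4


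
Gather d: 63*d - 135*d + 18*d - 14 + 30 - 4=12 - 54*d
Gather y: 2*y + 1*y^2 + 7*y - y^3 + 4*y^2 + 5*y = -y^3 + 5*y^2 + 14*y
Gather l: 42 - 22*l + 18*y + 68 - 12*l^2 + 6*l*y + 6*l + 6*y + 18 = -12*l^2 + l*(6*y - 16) + 24*y + 128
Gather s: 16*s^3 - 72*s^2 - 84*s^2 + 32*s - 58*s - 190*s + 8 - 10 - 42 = 16*s^3 - 156*s^2 - 216*s - 44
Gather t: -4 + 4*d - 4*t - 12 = 4*d - 4*t - 16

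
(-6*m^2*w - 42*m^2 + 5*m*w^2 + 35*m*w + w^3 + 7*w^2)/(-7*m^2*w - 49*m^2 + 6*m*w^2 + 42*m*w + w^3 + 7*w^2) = (6*m + w)/(7*m + w)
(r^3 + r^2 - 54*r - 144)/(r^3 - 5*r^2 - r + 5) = (r^3 + r^2 - 54*r - 144)/(r^3 - 5*r^2 - r + 5)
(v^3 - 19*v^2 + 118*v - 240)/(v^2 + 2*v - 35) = (v^2 - 14*v + 48)/(v + 7)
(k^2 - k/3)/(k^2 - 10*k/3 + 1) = k/(k - 3)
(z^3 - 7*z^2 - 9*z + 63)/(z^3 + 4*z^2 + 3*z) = (z^2 - 10*z + 21)/(z*(z + 1))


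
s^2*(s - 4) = s^3 - 4*s^2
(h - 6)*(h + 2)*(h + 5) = h^3 + h^2 - 32*h - 60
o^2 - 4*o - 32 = (o - 8)*(o + 4)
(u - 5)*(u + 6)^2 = u^3 + 7*u^2 - 24*u - 180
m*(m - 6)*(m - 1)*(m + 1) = m^4 - 6*m^3 - m^2 + 6*m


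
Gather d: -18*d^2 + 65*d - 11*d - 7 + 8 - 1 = -18*d^2 + 54*d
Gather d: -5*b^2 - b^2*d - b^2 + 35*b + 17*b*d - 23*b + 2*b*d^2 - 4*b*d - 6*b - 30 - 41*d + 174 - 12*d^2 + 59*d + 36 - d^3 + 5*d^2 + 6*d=-6*b^2 + 6*b - d^3 + d^2*(2*b - 7) + d*(-b^2 + 13*b + 24) + 180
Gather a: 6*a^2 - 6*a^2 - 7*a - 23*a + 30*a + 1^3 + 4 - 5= 0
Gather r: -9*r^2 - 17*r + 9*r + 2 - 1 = -9*r^2 - 8*r + 1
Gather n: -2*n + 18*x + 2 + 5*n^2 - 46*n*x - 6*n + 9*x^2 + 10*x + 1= 5*n^2 + n*(-46*x - 8) + 9*x^2 + 28*x + 3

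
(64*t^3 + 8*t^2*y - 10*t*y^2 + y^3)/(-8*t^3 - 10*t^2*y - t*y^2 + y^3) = (-8*t + y)/(t + y)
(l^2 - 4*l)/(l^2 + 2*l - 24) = l/(l + 6)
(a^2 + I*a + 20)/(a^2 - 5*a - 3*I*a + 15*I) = (a^2 + I*a + 20)/(a^2 - 5*a - 3*I*a + 15*I)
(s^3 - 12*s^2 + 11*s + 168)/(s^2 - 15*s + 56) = s + 3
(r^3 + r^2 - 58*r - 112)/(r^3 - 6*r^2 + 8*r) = (r^3 + r^2 - 58*r - 112)/(r*(r^2 - 6*r + 8))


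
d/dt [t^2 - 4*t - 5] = 2*t - 4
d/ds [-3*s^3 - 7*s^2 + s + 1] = -9*s^2 - 14*s + 1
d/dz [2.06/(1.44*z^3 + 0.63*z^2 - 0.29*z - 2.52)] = (-8.8992*z^2 - 2.5956*z + 0.5974)/(1.44*z^3 + 0.63*z^2 - 0.29*z - 2.52)^2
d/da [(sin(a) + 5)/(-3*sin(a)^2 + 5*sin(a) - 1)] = (3*sin(a)^2 + 30*sin(a) - 26)*cos(a)/(3*sin(a)^2 - 5*sin(a) + 1)^2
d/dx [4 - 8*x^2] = -16*x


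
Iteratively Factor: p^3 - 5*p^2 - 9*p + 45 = (p - 5)*(p^2 - 9) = (p - 5)*(p - 3)*(p + 3)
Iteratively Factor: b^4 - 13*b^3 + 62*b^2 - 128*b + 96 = (b - 2)*(b^3 - 11*b^2 + 40*b - 48) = (b - 4)*(b - 2)*(b^2 - 7*b + 12) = (b - 4)*(b - 3)*(b - 2)*(b - 4)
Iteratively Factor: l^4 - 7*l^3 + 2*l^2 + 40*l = (l - 4)*(l^3 - 3*l^2 - 10*l) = l*(l - 4)*(l^2 - 3*l - 10) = l*(l - 5)*(l - 4)*(l + 2)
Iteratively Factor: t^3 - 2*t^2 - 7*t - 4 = (t + 1)*(t^2 - 3*t - 4) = (t - 4)*(t + 1)*(t + 1)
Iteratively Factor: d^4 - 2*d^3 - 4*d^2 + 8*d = (d)*(d^3 - 2*d^2 - 4*d + 8) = d*(d - 2)*(d^2 - 4) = d*(d - 2)^2*(d + 2)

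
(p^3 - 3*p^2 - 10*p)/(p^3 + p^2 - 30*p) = (p + 2)/(p + 6)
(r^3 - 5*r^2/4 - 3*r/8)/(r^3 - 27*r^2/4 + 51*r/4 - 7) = r*(8*r^2 - 10*r - 3)/(2*(4*r^3 - 27*r^2 + 51*r - 28))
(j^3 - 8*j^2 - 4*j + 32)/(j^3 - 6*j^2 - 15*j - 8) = (j^2 - 4)/(j^2 + 2*j + 1)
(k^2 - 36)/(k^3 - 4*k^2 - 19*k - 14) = (36 - k^2)/(-k^3 + 4*k^2 + 19*k + 14)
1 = 1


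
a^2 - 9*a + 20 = (a - 5)*(a - 4)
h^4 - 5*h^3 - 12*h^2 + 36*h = h*(h - 6)*(h - 2)*(h + 3)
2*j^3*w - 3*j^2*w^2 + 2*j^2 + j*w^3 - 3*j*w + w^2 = (-2*j + w)*(-j + w)*(j*w + 1)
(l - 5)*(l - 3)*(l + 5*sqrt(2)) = l^3 - 8*l^2 + 5*sqrt(2)*l^2 - 40*sqrt(2)*l + 15*l + 75*sqrt(2)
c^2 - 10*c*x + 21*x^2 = (c - 7*x)*(c - 3*x)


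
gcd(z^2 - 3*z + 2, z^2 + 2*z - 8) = z - 2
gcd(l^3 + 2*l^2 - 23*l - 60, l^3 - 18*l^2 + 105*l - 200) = l - 5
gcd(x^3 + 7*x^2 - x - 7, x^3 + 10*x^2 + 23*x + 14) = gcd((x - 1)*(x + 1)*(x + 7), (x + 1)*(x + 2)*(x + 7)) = x^2 + 8*x + 7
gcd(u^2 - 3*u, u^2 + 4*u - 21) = u - 3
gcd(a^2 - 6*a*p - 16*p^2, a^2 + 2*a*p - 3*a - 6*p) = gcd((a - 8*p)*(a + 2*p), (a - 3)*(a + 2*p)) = a + 2*p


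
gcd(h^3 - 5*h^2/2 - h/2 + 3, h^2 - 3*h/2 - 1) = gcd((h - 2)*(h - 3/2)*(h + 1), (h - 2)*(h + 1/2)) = h - 2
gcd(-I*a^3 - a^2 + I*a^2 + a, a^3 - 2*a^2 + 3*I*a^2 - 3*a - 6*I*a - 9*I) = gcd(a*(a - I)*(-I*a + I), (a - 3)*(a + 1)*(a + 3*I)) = 1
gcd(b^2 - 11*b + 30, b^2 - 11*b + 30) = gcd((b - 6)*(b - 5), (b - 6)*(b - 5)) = b^2 - 11*b + 30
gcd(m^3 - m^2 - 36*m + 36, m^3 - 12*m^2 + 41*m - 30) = m^2 - 7*m + 6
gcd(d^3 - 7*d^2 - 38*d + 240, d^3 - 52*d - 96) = d^2 - 2*d - 48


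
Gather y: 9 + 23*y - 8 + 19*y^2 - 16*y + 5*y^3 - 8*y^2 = 5*y^3 + 11*y^2 + 7*y + 1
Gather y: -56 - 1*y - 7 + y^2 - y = y^2 - 2*y - 63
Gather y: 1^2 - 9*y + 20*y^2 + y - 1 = 20*y^2 - 8*y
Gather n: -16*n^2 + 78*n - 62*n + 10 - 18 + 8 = -16*n^2 + 16*n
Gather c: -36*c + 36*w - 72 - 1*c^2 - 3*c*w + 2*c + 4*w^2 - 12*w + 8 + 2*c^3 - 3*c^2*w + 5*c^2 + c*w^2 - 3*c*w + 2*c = 2*c^3 + c^2*(4 - 3*w) + c*(w^2 - 6*w - 32) + 4*w^2 + 24*w - 64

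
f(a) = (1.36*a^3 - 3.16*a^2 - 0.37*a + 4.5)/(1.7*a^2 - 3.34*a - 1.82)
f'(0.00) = 4.74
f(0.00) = -2.47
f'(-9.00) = 0.80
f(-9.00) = -7.47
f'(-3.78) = 0.85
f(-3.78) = -3.21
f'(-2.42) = 0.97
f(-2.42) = -2.00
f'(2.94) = -2.26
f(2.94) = 3.49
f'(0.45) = 1.58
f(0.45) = -1.28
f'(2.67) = -12.09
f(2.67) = 4.97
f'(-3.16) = 0.88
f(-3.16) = -2.68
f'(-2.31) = 0.99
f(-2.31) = -1.89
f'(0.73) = 1.07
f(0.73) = -0.92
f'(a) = (3.34 - 3.4*a)*(1.36*a^3 - 3.16*a^2 - 0.37*a + 4.5)/(1.7*a^2 - 3.34*a - 1.82)^2 + (4.08*a^2 - 6.32*a - 0.37)/(1.7*a^2 - 3.34*a - 1.82)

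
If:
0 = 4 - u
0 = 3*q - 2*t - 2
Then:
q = 2*t/3 + 2/3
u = 4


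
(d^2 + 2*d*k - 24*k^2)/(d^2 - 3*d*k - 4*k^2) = (d + 6*k)/(d + k)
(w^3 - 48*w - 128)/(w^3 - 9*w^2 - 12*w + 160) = (w + 4)/(w - 5)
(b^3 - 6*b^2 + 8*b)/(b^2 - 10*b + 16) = b*(b - 4)/(b - 8)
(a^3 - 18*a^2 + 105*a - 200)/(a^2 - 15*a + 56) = (a^2 - 10*a + 25)/(a - 7)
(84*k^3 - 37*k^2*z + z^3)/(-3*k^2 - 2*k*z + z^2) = (-28*k^2 + 3*k*z + z^2)/(k + z)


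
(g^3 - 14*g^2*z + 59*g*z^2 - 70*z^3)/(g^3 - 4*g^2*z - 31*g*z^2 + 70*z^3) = (g - 5*z)/(g + 5*z)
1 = 1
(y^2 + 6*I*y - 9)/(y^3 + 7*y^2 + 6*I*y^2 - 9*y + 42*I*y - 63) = 1/(y + 7)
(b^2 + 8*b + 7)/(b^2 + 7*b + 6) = (b + 7)/(b + 6)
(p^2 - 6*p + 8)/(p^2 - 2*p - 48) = (-p^2 + 6*p - 8)/(-p^2 + 2*p + 48)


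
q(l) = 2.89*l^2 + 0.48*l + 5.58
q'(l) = 5.78*l + 0.48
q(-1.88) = 14.89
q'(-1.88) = -10.39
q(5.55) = 97.26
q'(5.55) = 32.56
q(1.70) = 14.75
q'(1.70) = 10.31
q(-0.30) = 5.70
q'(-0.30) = -1.25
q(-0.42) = 5.89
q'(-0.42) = -1.95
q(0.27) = 5.92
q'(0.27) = 2.04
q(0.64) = 7.07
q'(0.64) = 4.18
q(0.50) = 6.54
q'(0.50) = 3.37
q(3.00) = 33.03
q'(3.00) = 17.82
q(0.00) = 5.58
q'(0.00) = 0.48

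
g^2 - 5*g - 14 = (g - 7)*(g + 2)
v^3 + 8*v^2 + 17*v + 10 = (v + 1)*(v + 2)*(v + 5)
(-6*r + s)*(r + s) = -6*r^2 - 5*r*s + s^2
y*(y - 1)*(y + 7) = y^3 + 6*y^2 - 7*y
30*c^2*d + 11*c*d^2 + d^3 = d*(5*c + d)*(6*c + d)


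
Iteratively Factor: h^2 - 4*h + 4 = (h - 2)*(h - 2)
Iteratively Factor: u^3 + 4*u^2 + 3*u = (u)*(u^2 + 4*u + 3) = u*(u + 1)*(u + 3)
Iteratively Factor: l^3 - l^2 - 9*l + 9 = (l - 3)*(l^2 + 2*l - 3) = (l - 3)*(l - 1)*(l + 3)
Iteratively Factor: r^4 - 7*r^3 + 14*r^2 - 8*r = (r)*(r^3 - 7*r^2 + 14*r - 8) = r*(r - 4)*(r^2 - 3*r + 2) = r*(r - 4)*(r - 2)*(r - 1)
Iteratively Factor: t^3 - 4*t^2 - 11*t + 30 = (t + 3)*(t^2 - 7*t + 10) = (t - 5)*(t + 3)*(t - 2)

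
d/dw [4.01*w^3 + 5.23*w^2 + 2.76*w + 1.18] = 12.03*w^2 + 10.46*w + 2.76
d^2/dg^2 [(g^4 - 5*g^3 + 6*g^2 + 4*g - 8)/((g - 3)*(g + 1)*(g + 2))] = 2*(13*g^3 - 114*g^2 + 348*g - 344)/(g^6 - 3*g^5 - 15*g^4 + 35*g^3 + 90*g^2 - 108*g - 216)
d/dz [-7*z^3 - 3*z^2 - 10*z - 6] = -21*z^2 - 6*z - 10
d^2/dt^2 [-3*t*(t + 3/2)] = -6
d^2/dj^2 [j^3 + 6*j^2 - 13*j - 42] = 6*j + 12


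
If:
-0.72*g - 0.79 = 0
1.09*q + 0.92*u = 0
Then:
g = -1.10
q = -0.844036697247706*u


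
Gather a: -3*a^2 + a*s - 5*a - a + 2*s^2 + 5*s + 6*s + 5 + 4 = -3*a^2 + a*(s - 6) + 2*s^2 + 11*s + 9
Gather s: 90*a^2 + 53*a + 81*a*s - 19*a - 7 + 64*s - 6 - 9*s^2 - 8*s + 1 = 90*a^2 + 34*a - 9*s^2 + s*(81*a + 56) - 12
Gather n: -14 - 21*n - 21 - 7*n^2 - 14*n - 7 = -7*n^2 - 35*n - 42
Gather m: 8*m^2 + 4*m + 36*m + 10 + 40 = 8*m^2 + 40*m + 50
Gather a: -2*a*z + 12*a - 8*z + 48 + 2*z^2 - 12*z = a*(12 - 2*z) + 2*z^2 - 20*z + 48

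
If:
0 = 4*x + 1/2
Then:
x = -1/8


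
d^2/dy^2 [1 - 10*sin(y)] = 10*sin(y)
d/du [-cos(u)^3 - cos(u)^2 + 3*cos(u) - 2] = -3*sin(u)^3 + 2*sin(u)*cos(u)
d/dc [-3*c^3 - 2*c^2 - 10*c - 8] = -9*c^2 - 4*c - 10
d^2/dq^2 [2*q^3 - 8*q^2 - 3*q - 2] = 12*q - 16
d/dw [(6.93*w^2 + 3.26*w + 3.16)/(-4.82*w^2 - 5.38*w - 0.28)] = (-21.5702*w^2 + 26.5816*w + 16.088)/(23.2324*w^4 + 51.8632*w^3 + 31.6436*w^2 + 3.0128*w + 0.0784)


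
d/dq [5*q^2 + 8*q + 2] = 10*q + 8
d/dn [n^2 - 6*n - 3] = 2*n - 6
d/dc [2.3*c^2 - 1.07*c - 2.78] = 4.6*c - 1.07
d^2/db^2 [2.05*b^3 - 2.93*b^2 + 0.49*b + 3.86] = 12.3*b - 5.86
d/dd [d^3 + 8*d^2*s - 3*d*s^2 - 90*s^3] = 3*d^2 + 16*d*s - 3*s^2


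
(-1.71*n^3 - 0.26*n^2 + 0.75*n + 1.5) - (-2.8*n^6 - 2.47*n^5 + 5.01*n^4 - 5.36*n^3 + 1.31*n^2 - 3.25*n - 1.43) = 2.8*n^6 + 2.47*n^5 - 5.01*n^4 + 3.65*n^3 - 1.57*n^2 + 4.0*n + 2.93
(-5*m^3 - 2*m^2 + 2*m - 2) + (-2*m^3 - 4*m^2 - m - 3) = -7*m^3 - 6*m^2 + m - 5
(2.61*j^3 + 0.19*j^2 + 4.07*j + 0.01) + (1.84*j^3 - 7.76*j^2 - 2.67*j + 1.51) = 4.45*j^3 - 7.57*j^2 + 1.4*j + 1.52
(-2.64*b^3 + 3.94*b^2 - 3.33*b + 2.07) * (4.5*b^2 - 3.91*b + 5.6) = -11.88*b^5 + 28.0524*b^4 - 45.1744*b^3 + 44.3993*b^2 - 26.7417*b + 11.592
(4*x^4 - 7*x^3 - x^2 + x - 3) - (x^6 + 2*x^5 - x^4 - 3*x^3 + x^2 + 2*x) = -x^6 - 2*x^5 + 5*x^4 - 4*x^3 - 2*x^2 - x - 3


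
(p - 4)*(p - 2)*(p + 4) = p^3 - 2*p^2 - 16*p + 32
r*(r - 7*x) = r^2 - 7*r*x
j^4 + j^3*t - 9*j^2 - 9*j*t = j*(j - 3)*(j + 3)*(j + t)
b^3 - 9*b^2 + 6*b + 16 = (b - 8)*(b - 2)*(b + 1)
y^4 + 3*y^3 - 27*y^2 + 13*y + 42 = (y - 3)*(y - 2)*(y + 1)*(y + 7)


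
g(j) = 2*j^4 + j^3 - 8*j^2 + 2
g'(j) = 8*j^3 + 3*j^2 - 16*j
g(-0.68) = -1.59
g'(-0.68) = 9.75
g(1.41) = -3.20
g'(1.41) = 5.83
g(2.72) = 72.41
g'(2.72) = 139.66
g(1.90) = 6.04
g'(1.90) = 35.30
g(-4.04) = 338.28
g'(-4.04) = -413.91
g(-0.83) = -3.13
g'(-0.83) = 10.77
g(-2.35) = 5.84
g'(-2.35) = -49.66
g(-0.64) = -1.20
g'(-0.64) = 9.37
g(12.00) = 42050.00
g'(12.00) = 14064.00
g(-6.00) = 2090.00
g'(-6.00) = -1524.00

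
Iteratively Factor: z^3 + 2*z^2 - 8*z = (z - 2)*(z^2 + 4*z) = z*(z - 2)*(z + 4)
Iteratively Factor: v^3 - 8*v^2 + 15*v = (v - 5)*(v^2 - 3*v) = v*(v - 5)*(v - 3)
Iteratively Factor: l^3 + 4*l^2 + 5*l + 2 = (l + 1)*(l^2 + 3*l + 2) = (l + 1)*(l + 2)*(l + 1)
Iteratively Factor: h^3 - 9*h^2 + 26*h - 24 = (h - 2)*(h^2 - 7*h + 12) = (h - 3)*(h - 2)*(h - 4)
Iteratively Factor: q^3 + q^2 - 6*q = (q)*(q^2 + q - 6) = q*(q + 3)*(q - 2)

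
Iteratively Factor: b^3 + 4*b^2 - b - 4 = (b + 4)*(b^2 - 1) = (b + 1)*(b + 4)*(b - 1)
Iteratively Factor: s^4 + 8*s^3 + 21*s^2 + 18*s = (s + 3)*(s^3 + 5*s^2 + 6*s) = s*(s + 3)*(s^2 + 5*s + 6) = s*(s + 3)^2*(s + 2)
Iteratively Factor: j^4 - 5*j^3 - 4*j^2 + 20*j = (j)*(j^3 - 5*j^2 - 4*j + 20) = j*(j - 5)*(j^2 - 4) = j*(j - 5)*(j - 2)*(j + 2)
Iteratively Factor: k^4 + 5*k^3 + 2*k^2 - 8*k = (k + 2)*(k^3 + 3*k^2 - 4*k) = (k + 2)*(k + 4)*(k^2 - k) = (k - 1)*(k + 2)*(k + 4)*(k)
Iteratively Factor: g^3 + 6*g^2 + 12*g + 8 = (g + 2)*(g^2 + 4*g + 4) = (g + 2)^2*(g + 2)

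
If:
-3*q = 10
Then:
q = -10/3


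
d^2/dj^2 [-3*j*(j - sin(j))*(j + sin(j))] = 6*j*cos(2*j) - 18*j + 6*sin(2*j)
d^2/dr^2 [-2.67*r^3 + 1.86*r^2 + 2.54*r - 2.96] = 3.72 - 16.02*r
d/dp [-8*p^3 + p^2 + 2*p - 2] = -24*p^2 + 2*p + 2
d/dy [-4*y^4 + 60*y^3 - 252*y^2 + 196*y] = -16*y^3 + 180*y^2 - 504*y + 196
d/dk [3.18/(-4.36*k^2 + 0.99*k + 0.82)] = (27.7296*k - 3.1482)/(-4.36*k^2 + 0.99*k + 0.82)^2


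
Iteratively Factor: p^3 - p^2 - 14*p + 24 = (p - 2)*(p^2 + p - 12) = (p - 2)*(p + 4)*(p - 3)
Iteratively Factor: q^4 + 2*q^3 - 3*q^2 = (q - 1)*(q^3 + 3*q^2) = (q - 1)*(q + 3)*(q^2) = q*(q - 1)*(q + 3)*(q)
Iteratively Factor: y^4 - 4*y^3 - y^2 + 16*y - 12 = (y + 2)*(y^3 - 6*y^2 + 11*y - 6) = (y - 2)*(y + 2)*(y^2 - 4*y + 3) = (y - 2)*(y - 1)*(y + 2)*(y - 3)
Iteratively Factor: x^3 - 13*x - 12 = (x + 1)*(x^2 - x - 12) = (x + 1)*(x + 3)*(x - 4)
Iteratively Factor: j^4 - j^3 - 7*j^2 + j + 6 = (j + 1)*(j^3 - 2*j^2 - 5*j + 6) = (j - 3)*(j + 1)*(j^2 + j - 2) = (j - 3)*(j - 1)*(j + 1)*(j + 2)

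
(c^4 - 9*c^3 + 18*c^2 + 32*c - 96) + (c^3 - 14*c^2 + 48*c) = c^4 - 8*c^3 + 4*c^2 + 80*c - 96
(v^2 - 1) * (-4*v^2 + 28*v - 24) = -4*v^4 + 28*v^3 - 20*v^2 - 28*v + 24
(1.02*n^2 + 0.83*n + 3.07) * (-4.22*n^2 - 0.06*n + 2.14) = -4.3044*n^4 - 3.5638*n^3 - 10.8224*n^2 + 1.592*n + 6.5698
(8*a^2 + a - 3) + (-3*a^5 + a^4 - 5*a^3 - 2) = -3*a^5 + a^4 - 5*a^3 + 8*a^2 + a - 5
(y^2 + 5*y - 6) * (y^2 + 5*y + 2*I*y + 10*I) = y^4 + 10*y^3 + 2*I*y^3 + 19*y^2 + 20*I*y^2 - 30*y + 38*I*y - 60*I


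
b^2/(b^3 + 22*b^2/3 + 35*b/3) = 3*b/(3*b^2 + 22*b + 35)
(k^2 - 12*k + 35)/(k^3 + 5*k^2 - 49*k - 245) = (k - 5)/(k^2 + 12*k + 35)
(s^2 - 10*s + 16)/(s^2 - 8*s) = (s - 2)/s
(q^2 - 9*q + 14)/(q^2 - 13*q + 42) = (q - 2)/(q - 6)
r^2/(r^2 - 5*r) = r/(r - 5)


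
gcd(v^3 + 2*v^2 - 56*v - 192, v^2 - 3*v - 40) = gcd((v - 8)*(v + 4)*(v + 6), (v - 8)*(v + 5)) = v - 8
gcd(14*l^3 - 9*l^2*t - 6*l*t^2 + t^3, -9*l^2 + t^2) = 1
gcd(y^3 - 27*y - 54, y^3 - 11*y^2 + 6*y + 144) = y^2 - 3*y - 18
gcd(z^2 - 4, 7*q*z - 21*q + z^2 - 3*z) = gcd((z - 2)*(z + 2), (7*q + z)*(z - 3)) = 1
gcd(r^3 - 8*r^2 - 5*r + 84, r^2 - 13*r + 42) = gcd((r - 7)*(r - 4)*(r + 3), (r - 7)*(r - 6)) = r - 7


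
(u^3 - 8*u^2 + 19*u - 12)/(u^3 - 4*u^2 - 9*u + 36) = (u - 1)/(u + 3)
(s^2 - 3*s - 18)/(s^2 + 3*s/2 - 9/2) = 2*(s - 6)/(2*s - 3)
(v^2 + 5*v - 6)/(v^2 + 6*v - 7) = (v + 6)/(v + 7)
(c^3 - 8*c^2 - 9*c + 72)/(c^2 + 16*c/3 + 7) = 3*(c^2 - 11*c + 24)/(3*c + 7)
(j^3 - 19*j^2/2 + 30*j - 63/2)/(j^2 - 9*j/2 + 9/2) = (2*j^2 - 13*j + 21)/(2*j - 3)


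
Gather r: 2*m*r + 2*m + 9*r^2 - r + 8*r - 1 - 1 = 2*m + 9*r^2 + r*(2*m + 7) - 2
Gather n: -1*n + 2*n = n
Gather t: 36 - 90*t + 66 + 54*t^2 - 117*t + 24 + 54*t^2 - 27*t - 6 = 108*t^2 - 234*t + 120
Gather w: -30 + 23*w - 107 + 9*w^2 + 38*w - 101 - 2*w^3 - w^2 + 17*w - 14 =-2*w^3 + 8*w^2 + 78*w - 252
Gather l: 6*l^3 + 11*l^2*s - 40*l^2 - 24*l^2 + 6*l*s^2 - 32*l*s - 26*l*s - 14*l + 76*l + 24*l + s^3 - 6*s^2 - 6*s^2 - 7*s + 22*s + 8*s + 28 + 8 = 6*l^3 + l^2*(11*s - 64) + l*(6*s^2 - 58*s + 86) + s^3 - 12*s^2 + 23*s + 36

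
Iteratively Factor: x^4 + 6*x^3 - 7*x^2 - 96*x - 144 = (x - 4)*(x^3 + 10*x^2 + 33*x + 36) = (x - 4)*(x + 3)*(x^2 + 7*x + 12) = (x - 4)*(x + 3)^2*(x + 4)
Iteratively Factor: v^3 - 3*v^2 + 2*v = (v - 2)*(v^2 - v) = (v - 2)*(v - 1)*(v)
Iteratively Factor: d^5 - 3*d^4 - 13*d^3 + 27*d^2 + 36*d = (d - 4)*(d^4 + d^3 - 9*d^2 - 9*d) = (d - 4)*(d + 3)*(d^3 - 2*d^2 - 3*d) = (d - 4)*(d - 3)*(d + 3)*(d^2 + d) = d*(d - 4)*(d - 3)*(d + 3)*(d + 1)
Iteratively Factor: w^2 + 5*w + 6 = (w + 3)*(w + 2)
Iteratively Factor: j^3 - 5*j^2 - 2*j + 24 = (j + 2)*(j^2 - 7*j + 12) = (j - 4)*(j + 2)*(j - 3)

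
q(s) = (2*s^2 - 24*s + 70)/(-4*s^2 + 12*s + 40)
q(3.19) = 0.37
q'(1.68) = -0.33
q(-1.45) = 7.68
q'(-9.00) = -0.09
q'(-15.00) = -0.03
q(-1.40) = 7.00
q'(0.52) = -0.71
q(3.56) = 0.31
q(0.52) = 1.29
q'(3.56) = -0.15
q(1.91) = 0.65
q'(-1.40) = -12.50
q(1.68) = 0.72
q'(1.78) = -0.31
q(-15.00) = -0.85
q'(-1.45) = -14.88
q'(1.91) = -0.29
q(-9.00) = -1.14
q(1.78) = 0.69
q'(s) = (4*s - 24)/(-4*s^2 + 12*s + 40) + (8*s - 12)*(2*s^2 - 24*s + 70)/(-4*s^2 + 12*s + 40)^2 = -9/(2*s^2 + 8*s + 8)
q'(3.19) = -0.17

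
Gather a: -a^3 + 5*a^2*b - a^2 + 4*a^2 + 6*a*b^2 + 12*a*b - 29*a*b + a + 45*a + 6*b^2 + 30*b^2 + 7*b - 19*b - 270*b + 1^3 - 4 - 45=-a^3 + a^2*(5*b + 3) + a*(6*b^2 - 17*b + 46) + 36*b^2 - 282*b - 48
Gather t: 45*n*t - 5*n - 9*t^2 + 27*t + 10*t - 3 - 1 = -5*n - 9*t^2 + t*(45*n + 37) - 4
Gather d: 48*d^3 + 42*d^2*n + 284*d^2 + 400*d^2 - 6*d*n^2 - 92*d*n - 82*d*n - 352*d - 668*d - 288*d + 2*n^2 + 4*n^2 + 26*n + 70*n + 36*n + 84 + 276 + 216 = 48*d^3 + d^2*(42*n + 684) + d*(-6*n^2 - 174*n - 1308) + 6*n^2 + 132*n + 576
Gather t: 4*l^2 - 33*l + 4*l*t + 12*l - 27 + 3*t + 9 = 4*l^2 - 21*l + t*(4*l + 3) - 18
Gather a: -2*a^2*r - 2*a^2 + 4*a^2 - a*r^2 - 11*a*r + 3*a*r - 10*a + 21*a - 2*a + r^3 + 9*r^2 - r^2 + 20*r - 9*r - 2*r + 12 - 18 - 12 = a^2*(2 - 2*r) + a*(-r^2 - 8*r + 9) + r^3 + 8*r^2 + 9*r - 18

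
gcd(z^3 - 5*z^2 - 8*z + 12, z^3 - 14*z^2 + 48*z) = z - 6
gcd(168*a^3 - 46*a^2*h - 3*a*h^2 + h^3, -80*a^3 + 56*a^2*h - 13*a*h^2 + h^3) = 4*a - h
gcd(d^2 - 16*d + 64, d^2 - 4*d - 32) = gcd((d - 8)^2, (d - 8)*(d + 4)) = d - 8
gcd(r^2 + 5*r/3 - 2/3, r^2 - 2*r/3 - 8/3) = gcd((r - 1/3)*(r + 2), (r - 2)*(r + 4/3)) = 1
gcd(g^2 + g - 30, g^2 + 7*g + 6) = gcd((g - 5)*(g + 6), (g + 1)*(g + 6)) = g + 6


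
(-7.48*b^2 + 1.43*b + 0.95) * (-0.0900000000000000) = 0.6732*b^2 - 0.1287*b - 0.0855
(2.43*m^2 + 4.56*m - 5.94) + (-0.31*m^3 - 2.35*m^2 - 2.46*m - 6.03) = -0.31*m^3 + 0.0800000000000001*m^2 + 2.1*m - 11.97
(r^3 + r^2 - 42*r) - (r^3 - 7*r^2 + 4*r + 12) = 8*r^2 - 46*r - 12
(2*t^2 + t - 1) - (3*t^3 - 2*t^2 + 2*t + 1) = -3*t^3 + 4*t^2 - t - 2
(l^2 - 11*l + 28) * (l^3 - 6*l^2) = l^5 - 17*l^4 + 94*l^3 - 168*l^2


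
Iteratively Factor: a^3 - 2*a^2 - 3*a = (a)*(a^2 - 2*a - 3) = a*(a + 1)*(a - 3)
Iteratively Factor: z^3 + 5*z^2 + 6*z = (z + 2)*(z^2 + 3*z) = z*(z + 2)*(z + 3)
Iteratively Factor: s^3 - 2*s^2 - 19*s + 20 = (s - 1)*(s^2 - s - 20) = (s - 1)*(s + 4)*(s - 5)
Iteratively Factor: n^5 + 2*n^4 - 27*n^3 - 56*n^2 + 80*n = (n + 4)*(n^4 - 2*n^3 - 19*n^2 + 20*n) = (n - 1)*(n + 4)*(n^3 - n^2 - 20*n) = (n - 5)*(n - 1)*(n + 4)*(n^2 + 4*n) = n*(n - 5)*(n - 1)*(n + 4)*(n + 4)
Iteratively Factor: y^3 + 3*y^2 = (y)*(y^2 + 3*y) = y*(y + 3)*(y)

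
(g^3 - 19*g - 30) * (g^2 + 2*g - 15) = g^5 + 2*g^4 - 34*g^3 - 68*g^2 + 225*g + 450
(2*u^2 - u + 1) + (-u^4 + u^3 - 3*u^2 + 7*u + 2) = -u^4 + u^3 - u^2 + 6*u + 3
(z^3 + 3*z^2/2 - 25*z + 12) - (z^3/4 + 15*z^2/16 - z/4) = 3*z^3/4 + 9*z^2/16 - 99*z/4 + 12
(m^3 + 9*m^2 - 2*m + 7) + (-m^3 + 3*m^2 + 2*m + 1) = 12*m^2 + 8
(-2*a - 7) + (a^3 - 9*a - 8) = a^3 - 11*a - 15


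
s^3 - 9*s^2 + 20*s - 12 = (s - 6)*(s - 2)*(s - 1)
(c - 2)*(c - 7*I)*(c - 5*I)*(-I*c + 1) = -I*c^4 - 11*c^3 + 2*I*c^3 + 22*c^2 + 23*I*c^2 - 35*c - 46*I*c + 70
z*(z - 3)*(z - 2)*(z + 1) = z^4 - 4*z^3 + z^2 + 6*z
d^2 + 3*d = d*(d + 3)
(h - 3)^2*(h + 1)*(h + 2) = h^4 - 3*h^3 - 7*h^2 + 15*h + 18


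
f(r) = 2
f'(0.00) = 0.00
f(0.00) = 2.00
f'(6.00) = 0.00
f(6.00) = 2.00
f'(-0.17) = 0.00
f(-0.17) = 2.00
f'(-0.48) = 0.00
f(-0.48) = 2.00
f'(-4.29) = 0.00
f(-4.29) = 2.00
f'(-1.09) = 0.00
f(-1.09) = 2.00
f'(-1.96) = 0.00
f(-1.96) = 2.00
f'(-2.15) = 0.00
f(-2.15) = 2.00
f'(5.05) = 0.00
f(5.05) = 2.00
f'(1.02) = 0.00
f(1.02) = 2.00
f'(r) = 0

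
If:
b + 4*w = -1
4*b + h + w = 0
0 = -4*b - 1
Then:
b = -1/4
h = 19/16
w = -3/16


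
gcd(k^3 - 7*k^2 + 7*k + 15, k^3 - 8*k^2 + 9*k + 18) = k^2 - 2*k - 3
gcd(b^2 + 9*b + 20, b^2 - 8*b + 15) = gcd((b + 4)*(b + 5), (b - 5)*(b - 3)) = 1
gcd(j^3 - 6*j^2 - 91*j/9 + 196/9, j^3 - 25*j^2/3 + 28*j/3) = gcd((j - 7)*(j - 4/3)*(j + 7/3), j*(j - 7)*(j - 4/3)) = j^2 - 25*j/3 + 28/3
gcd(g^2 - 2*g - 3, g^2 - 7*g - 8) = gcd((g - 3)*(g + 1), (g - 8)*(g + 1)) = g + 1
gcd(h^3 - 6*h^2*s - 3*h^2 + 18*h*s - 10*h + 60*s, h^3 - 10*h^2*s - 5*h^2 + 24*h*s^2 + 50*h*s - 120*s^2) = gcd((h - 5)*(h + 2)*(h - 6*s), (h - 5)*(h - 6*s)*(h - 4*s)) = -h^2 + 6*h*s + 5*h - 30*s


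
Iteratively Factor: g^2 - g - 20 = (g - 5)*(g + 4)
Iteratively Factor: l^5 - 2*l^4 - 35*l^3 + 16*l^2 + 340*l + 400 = (l + 2)*(l^4 - 4*l^3 - 27*l^2 + 70*l + 200) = (l - 5)*(l + 2)*(l^3 + l^2 - 22*l - 40) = (l - 5)*(l + 2)^2*(l^2 - l - 20) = (l - 5)^2*(l + 2)^2*(l + 4)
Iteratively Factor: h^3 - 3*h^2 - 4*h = (h + 1)*(h^2 - 4*h) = (h - 4)*(h + 1)*(h)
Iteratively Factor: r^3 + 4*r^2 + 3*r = (r + 1)*(r^2 + 3*r) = r*(r + 1)*(r + 3)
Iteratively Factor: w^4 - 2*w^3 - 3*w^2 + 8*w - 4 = (w - 1)*(w^3 - w^2 - 4*w + 4) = (w - 1)^2*(w^2 - 4) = (w - 2)*(w - 1)^2*(w + 2)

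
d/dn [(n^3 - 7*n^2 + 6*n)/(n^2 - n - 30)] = (n^2 + 10*n - 5)/(n^2 + 10*n + 25)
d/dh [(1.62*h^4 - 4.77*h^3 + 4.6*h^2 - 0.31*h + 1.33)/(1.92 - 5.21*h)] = (-25.3206*h^4 + 62.145*h^3 - 51.4412*h^2 + 17.664*h + 6.3341)/(27.1441*h^2 - 20.0064*h + 3.6864)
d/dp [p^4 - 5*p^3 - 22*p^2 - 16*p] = 4*p^3 - 15*p^2 - 44*p - 16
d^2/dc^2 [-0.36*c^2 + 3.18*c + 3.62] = -0.720000000000000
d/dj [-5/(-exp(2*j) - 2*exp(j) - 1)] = -10*(exp(j) + 1)*exp(j)/(exp(2*j) + 2*exp(j) + 1)^2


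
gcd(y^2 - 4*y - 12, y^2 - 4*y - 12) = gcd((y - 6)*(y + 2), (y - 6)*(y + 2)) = y^2 - 4*y - 12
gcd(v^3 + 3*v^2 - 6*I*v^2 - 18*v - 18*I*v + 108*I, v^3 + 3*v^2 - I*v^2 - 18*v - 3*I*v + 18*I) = v^2 + 3*v - 18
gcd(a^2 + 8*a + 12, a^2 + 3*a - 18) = a + 6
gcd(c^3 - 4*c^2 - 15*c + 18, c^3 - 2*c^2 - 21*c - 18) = c^2 - 3*c - 18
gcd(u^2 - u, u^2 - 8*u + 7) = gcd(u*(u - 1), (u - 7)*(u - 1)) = u - 1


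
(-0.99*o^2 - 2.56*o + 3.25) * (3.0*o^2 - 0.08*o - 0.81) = -2.97*o^4 - 7.6008*o^3 + 10.7567*o^2 + 1.8136*o - 2.6325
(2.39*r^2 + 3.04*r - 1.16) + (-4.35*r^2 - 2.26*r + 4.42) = -1.96*r^2 + 0.78*r + 3.26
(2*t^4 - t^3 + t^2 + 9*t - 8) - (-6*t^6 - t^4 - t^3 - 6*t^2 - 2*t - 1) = 6*t^6 + 3*t^4 + 7*t^2 + 11*t - 7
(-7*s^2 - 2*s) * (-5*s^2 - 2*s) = 35*s^4 + 24*s^3 + 4*s^2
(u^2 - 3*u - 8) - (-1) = u^2 - 3*u - 7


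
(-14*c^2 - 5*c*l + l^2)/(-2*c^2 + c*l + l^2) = (7*c - l)/(c - l)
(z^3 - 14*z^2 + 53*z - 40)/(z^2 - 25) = (z^2 - 9*z + 8)/(z + 5)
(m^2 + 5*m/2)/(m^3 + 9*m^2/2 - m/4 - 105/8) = 4*m/(4*m^2 + 8*m - 21)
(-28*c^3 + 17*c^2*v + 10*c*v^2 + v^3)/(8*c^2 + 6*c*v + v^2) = (-7*c^2 + 6*c*v + v^2)/(2*c + v)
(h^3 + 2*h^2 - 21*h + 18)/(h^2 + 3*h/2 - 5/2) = 2*(h^2 + 3*h - 18)/(2*h + 5)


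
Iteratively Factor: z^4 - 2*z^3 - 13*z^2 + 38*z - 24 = (z - 2)*(z^3 - 13*z + 12) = (z - 2)*(z - 1)*(z^2 + z - 12) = (z - 3)*(z - 2)*(z - 1)*(z + 4)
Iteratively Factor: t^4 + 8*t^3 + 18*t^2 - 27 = (t - 1)*(t^3 + 9*t^2 + 27*t + 27) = (t - 1)*(t + 3)*(t^2 + 6*t + 9) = (t - 1)*(t + 3)^2*(t + 3)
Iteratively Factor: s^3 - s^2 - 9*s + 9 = (s + 3)*(s^2 - 4*s + 3) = (s - 1)*(s + 3)*(s - 3)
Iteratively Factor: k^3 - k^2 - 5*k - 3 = (k + 1)*(k^2 - 2*k - 3) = (k + 1)^2*(k - 3)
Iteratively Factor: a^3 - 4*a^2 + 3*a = (a)*(a^2 - 4*a + 3) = a*(a - 3)*(a - 1)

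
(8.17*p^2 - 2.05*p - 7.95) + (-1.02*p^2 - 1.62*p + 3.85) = 7.15*p^2 - 3.67*p - 4.1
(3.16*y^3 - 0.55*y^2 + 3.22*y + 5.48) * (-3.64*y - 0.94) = -11.5024*y^4 - 0.9684*y^3 - 11.2038*y^2 - 22.974*y - 5.1512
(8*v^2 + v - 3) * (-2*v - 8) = -16*v^3 - 66*v^2 - 2*v + 24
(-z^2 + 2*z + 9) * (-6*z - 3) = 6*z^3 - 9*z^2 - 60*z - 27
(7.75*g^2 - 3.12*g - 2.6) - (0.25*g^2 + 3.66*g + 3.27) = 7.5*g^2 - 6.78*g - 5.87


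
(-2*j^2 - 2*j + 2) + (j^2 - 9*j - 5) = -j^2 - 11*j - 3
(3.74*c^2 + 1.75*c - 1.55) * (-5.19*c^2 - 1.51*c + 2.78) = -19.4106*c^4 - 14.7299*c^3 + 15.7992*c^2 + 7.2055*c - 4.309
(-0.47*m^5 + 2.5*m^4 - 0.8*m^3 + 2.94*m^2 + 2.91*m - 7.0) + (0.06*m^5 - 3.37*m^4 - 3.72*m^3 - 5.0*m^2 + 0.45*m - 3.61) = -0.41*m^5 - 0.87*m^4 - 4.52*m^3 - 2.06*m^2 + 3.36*m - 10.61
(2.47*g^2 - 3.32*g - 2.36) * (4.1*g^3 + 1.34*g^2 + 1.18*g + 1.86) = 10.127*g^5 - 10.3022*g^4 - 11.2102*g^3 - 2.4858*g^2 - 8.96*g - 4.3896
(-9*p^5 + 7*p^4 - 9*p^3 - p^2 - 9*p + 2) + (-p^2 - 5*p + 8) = -9*p^5 + 7*p^4 - 9*p^3 - 2*p^2 - 14*p + 10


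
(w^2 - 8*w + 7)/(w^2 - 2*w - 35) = (w - 1)/(w + 5)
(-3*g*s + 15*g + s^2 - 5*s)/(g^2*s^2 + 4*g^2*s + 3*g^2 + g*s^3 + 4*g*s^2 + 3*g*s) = (-3*g*s + 15*g + s^2 - 5*s)/(g*(g*s^2 + 4*g*s + 3*g + s^3 + 4*s^2 + 3*s))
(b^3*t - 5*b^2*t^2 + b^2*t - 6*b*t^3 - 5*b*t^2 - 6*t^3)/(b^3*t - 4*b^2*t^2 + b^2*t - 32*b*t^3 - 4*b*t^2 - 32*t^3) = (-b^2 + 5*b*t + 6*t^2)/(-b^2 + 4*b*t + 32*t^2)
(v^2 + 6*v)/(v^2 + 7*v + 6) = v/(v + 1)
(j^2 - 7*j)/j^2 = (j - 7)/j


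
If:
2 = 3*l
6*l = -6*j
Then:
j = -2/3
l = 2/3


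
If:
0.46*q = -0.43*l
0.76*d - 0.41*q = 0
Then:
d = 0.539473684210526*q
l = -1.06976744186047*q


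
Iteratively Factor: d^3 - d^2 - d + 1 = (d - 1)*(d^2 - 1) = (d - 1)*(d + 1)*(d - 1)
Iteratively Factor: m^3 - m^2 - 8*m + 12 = (m + 3)*(m^2 - 4*m + 4) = (m - 2)*(m + 3)*(m - 2)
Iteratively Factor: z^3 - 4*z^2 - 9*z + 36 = (z - 4)*(z^2 - 9) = (z - 4)*(z - 3)*(z + 3)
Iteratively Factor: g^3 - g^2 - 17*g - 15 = (g + 1)*(g^2 - 2*g - 15) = (g - 5)*(g + 1)*(g + 3)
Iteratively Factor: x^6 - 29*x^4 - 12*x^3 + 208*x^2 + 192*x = (x + 4)*(x^5 - 4*x^4 - 13*x^3 + 40*x^2 + 48*x) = (x + 1)*(x + 4)*(x^4 - 5*x^3 - 8*x^2 + 48*x) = (x - 4)*(x + 1)*(x + 4)*(x^3 - x^2 - 12*x) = (x - 4)*(x + 1)*(x + 3)*(x + 4)*(x^2 - 4*x) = x*(x - 4)*(x + 1)*(x + 3)*(x + 4)*(x - 4)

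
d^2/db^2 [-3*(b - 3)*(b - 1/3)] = -6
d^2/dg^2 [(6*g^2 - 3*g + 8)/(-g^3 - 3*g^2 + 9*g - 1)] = 6*(-2*g^6 + 3*g^5 - 61*g^4 - 86*g^3 + 12*g^2 + 215*g - 201)/(g^9 + 9*g^8 - 132*g^6 + 18*g^5 + 702*g^4 - 888*g^3 + 252*g^2 - 27*g + 1)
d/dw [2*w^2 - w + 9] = 4*w - 1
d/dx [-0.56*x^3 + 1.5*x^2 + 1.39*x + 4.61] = -1.68*x^2 + 3.0*x + 1.39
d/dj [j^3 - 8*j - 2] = 3*j^2 - 8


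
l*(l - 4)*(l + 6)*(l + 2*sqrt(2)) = l^4 + 2*l^3 + 2*sqrt(2)*l^3 - 24*l^2 + 4*sqrt(2)*l^2 - 48*sqrt(2)*l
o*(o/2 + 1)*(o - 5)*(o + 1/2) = o^4/2 - 5*o^3/4 - 23*o^2/4 - 5*o/2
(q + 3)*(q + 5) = q^2 + 8*q + 15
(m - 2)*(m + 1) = m^2 - m - 2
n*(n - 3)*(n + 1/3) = n^3 - 8*n^2/3 - n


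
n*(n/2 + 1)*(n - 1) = n^3/2 + n^2/2 - n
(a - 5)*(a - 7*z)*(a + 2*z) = a^3 - 5*a^2*z - 5*a^2 - 14*a*z^2 + 25*a*z + 70*z^2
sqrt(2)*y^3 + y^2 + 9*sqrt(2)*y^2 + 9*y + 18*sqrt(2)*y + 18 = (y + 3)*(y + 6)*(sqrt(2)*y + 1)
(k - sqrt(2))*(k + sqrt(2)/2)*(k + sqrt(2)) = k^3 + sqrt(2)*k^2/2 - 2*k - sqrt(2)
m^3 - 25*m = m*(m - 5)*(m + 5)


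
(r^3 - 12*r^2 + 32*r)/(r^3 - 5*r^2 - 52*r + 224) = r/(r + 7)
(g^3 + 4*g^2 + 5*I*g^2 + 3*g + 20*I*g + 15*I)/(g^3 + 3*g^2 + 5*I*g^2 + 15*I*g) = (g + 1)/g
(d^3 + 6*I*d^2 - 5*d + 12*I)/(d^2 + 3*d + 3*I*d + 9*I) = (d^2 + 3*I*d + 4)/(d + 3)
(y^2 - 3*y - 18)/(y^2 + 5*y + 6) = (y - 6)/(y + 2)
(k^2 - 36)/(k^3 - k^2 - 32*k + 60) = (k - 6)/(k^2 - 7*k + 10)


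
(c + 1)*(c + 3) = c^2 + 4*c + 3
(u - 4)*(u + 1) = u^2 - 3*u - 4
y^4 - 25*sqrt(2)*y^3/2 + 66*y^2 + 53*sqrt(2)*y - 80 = (y - 8*sqrt(2))*(y - 5*sqrt(2))*(y - sqrt(2)/2)*(y + sqrt(2))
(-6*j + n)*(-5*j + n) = 30*j^2 - 11*j*n + n^2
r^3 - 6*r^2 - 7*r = r*(r - 7)*(r + 1)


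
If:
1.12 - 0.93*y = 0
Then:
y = 1.20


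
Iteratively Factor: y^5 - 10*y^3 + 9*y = (y - 1)*(y^4 + y^3 - 9*y^2 - 9*y) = (y - 1)*(y + 3)*(y^3 - 2*y^2 - 3*y) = y*(y - 1)*(y + 3)*(y^2 - 2*y - 3) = y*(y - 3)*(y - 1)*(y + 3)*(y + 1)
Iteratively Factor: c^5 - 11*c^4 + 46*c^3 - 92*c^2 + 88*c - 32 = (c - 4)*(c^4 - 7*c^3 + 18*c^2 - 20*c + 8) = (c - 4)*(c - 2)*(c^3 - 5*c^2 + 8*c - 4) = (c - 4)*(c - 2)^2*(c^2 - 3*c + 2) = (c - 4)*(c - 2)^2*(c - 1)*(c - 2)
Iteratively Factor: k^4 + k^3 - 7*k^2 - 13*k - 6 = (k + 1)*(k^3 - 7*k - 6) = (k + 1)^2*(k^2 - k - 6) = (k + 1)^2*(k + 2)*(k - 3)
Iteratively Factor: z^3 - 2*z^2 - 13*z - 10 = (z + 2)*(z^2 - 4*z - 5) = (z - 5)*(z + 2)*(z + 1)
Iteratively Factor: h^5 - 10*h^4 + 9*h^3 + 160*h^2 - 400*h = (h)*(h^4 - 10*h^3 + 9*h^2 + 160*h - 400) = h*(h - 5)*(h^3 - 5*h^2 - 16*h + 80) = h*(h - 5)*(h - 4)*(h^2 - h - 20) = h*(h - 5)*(h - 4)*(h + 4)*(h - 5)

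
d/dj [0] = 0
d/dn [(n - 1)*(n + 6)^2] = (n + 6)*(3*n + 4)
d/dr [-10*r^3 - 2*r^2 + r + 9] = -30*r^2 - 4*r + 1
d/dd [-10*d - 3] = -10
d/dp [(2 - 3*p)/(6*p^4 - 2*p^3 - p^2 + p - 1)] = (-18*p^4 + 6*p^3 + 3*p^2 - 3*p + (3*p - 2)*(24*p^3 - 6*p^2 - 2*p + 1) + 3)/(-6*p^4 + 2*p^3 + p^2 - p + 1)^2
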